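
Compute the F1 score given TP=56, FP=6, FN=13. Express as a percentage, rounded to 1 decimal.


Precision = TP / (TP + FP) = 56 / 62 = 0.9032
Recall = TP / (TP + FN) = 56 / 69 = 0.8116
F1 = 2 * P * R / (P + R)
= 2 * 0.9032 * 0.8116 / (0.9032 + 0.8116)
= 1.4661 / 1.7148
= 0.855
As percentage: 85.5%

85.5


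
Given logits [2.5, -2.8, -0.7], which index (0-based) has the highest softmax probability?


Softmax is a monotonic transformation, so it preserves the argmax.
We need to find the index of the maximum logit.
Index 0: 2.5
Index 1: -2.8
Index 2: -0.7
Maximum logit = 2.5 at index 0

0


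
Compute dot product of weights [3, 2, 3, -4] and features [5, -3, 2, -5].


Element-wise products:
3 * 5 = 15
2 * -3 = -6
3 * 2 = 6
-4 * -5 = 20
Sum = 15 + -6 + 6 + 20
= 35

35


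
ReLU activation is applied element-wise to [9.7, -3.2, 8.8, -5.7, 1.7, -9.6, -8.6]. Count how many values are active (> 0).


ReLU(x) = max(0, x) for each element:
ReLU(9.7) = 9.7
ReLU(-3.2) = 0
ReLU(8.8) = 8.8
ReLU(-5.7) = 0
ReLU(1.7) = 1.7
ReLU(-9.6) = 0
ReLU(-8.6) = 0
Active neurons (>0): 3

3


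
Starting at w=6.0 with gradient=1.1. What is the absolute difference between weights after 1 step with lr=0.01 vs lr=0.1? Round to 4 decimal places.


With lr=0.01: w_new = 6.0 - 0.01 * 1.1 = 5.989
With lr=0.1: w_new = 6.0 - 0.1 * 1.1 = 5.89
Absolute difference = |5.989 - 5.89|
= 0.0990

0.0990


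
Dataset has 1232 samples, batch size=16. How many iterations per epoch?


Iterations per epoch = dataset_size / batch_size
= 1232 / 16
= 77

77


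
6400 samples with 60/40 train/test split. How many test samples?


Train samples = 6400 * 60% = 3840
Test samples = 6400 - 3840
= 2560

2560


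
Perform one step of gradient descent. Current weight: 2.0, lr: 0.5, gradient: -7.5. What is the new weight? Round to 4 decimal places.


w_new = w_old - lr * gradient
= 2.0 - 0.5 * -7.5
= 2.0 - (-3.75)
= 5.7500

5.7500


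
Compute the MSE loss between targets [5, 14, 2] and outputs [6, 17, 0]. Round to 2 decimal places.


Differences: [-1, -3, 2]
Squared errors: [1, 9, 4]
Sum of squared errors = 14
MSE = 14 / 3 = 4.67

4.67


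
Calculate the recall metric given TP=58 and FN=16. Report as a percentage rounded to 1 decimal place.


Recall = TP / (TP + FN) * 100
= 58 / (58 + 16)
= 58 / 74
= 0.7838
= 78.4%

78.4


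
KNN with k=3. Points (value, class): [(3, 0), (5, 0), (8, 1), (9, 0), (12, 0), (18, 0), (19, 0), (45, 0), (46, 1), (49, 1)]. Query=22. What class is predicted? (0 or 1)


Distances from query 22:
Point 19 (class 0): distance = 3
Point 18 (class 0): distance = 4
Point 12 (class 0): distance = 10
K=3 nearest neighbors: classes = [0, 0, 0]
Votes for class 1: 0 / 3
Majority vote => class 0

0


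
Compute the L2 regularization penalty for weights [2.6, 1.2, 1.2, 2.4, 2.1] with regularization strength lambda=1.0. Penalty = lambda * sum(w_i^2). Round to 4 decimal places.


Squaring each weight:
2.6^2 = 6.76
1.2^2 = 1.44
1.2^2 = 1.44
2.4^2 = 5.76
2.1^2 = 4.41
Sum of squares = 19.81
Penalty = 1.0 * 19.81 = 19.8100

19.8100


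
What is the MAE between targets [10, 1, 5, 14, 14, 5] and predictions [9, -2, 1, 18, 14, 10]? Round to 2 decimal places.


Absolute errors: [1, 3, 4, 4, 0, 5]
Sum of absolute errors = 17
MAE = 17 / 6 = 2.83

2.83


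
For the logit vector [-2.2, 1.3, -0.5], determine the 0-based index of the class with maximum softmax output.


Softmax is a monotonic transformation, so it preserves the argmax.
We need to find the index of the maximum logit.
Index 0: -2.2
Index 1: 1.3
Index 2: -0.5
Maximum logit = 1.3 at index 1

1


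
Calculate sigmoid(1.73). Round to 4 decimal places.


sigmoid(z) = 1 / (1 + exp(-z))
exp(-(1.73)) = exp(-1.73) = 0.1773
1 + 0.1773 = 1.1773
1 / 1.1773 = 0.8494

0.8494


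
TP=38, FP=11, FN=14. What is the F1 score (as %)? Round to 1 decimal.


Precision = TP / (TP + FP) = 38 / 49 = 0.7755
Recall = TP / (TP + FN) = 38 / 52 = 0.7308
F1 = 2 * P * R / (P + R)
= 2 * 0.7755 * 0.7308 / (0.7755 + 0.7308)
= 1.1334 / 1.5063
= 0.7525
As percentage: 75.2%

75.2


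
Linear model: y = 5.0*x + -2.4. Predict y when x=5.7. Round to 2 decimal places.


y = 5.0 * 5.7 + (-2.4)
= 28.5 + (-2.4)
= 26.10

26.10


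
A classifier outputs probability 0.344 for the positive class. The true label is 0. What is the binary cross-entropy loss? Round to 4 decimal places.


For y=0: Loss = -log(1-p)
= -log(1 - 0.344)
= -log(0.656)
= -(-0.4216)
= 0.4216

0.4216


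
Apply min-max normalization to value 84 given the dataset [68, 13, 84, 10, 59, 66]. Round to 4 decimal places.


Min = 10, Max = 84
Range = 84 - 10 = 74
Scaled = (x - min) / (max - min)
= (84 - 10) / 74
= 74 / 74
= 1.0000

1.0000


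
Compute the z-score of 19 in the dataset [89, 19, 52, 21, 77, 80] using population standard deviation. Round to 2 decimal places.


Mean = (89 + 19 + 52 + 21 + 77 + 80) / 6 = 56.3333
Variance = sum((x_i - mean)^2) / n = 785.8889
Std = sqrt(785.8889) = 28.0337
Z = (x - mean) / std
= (19 - 56.3333) / 28.0337
= -37.3333 / 28.0337
= -1.33

-1.33


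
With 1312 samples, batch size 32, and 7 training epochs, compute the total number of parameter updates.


Iterations per epoch = 1312 / 32 = 41
Total updates = iterations_per_epoch * epochs
= 41 * 7
= 287

287


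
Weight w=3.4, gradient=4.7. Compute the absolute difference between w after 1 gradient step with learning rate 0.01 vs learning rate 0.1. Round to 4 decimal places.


With lr=0.01: w_new = 3.4 - 0.01 * 4.7 = 3.353
With lr=0.1: w_new = 3.4 - 0.1 * 4.7 = 2.93
Absolute difference = |3.353 - 2.93|
= 0.4230

0.4230


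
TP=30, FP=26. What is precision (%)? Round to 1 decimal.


Precision = TP / (TP + FP) * 100
= 30 / (30 + 26)
= 30 / 56
= 0.5357
= 53.6%

53.6


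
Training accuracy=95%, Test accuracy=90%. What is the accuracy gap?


Gap = train_accuracy - test_accuracy
= 95 - 90
= 5%
This moderate gap may indicate mild overfitting.

5


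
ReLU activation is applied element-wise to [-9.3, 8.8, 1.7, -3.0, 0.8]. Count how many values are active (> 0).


ReLU(x) = max(0, x) for each element:
ReLU(-9.3) = 0
ReLU(8.8) = 8.8
ReLU(1.7) = 1.7
ReLU(-3.0) = 0
ReLU(0.8) = 0.8
Active neurons (>0): 3

3


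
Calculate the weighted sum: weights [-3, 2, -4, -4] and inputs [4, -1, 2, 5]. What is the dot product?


Element-wise products:
-3 * 4 = -12
2 * -1 = -2
-4 * 2 = -8
-4 * 5 = -20
Sum = -12 + -2 + -8 + -20
= -42

-42


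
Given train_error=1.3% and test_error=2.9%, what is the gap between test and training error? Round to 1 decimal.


Generalization gap = test_error - train_error
= 2.9 - 1.3
= 1.6%
A small gap suggests good generalization.

1.6


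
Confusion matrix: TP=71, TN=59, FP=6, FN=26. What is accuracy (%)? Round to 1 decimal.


Accuracy = (TP + TN) / (TP + TN + FP + FN) * 100
= (71 + 59) / (71 + 59 + 6 + 26)
= 130 / 162
= 0.8025
= 80.2%

80.2


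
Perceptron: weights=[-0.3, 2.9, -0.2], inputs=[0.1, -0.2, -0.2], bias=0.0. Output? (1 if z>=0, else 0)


z = w . x + b
= -0.3*0.1 + 2.9*-0.2 + -0.2*-0.2 + 0.0
= -0.03 + -0.58 + 0.04 + 0.0
= -0.57 + 0.0
= -0.57
Since z = -0.57 < 0, output = 0

0


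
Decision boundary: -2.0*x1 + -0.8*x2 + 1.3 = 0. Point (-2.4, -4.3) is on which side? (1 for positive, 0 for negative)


Compute -2.0 * -2.4 + -0.8 * -4.3 + 1.3
= 4.8 + 3.44 + 1.3
= 9.54
Since 9.54 >= 0, the point is on the positive side.

1


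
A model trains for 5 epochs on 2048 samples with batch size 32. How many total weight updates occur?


Iterations per epoch = 2048 / 32 = 64
Total updates = iterations_per_epoch * epochs
= 64 * 5
= 320

320


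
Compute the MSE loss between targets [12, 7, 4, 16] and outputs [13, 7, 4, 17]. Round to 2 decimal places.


Differences: [-1, 0, 0, -1]
Squared errors: [1, 0, 0, 1]
Sum of squared errors = 2
MSE = 2 / 4 = 0.50

0.50


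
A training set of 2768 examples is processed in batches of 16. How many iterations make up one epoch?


Iterations per epoch = dataset_size / batch_size
= 2768 / 16
= 173

173


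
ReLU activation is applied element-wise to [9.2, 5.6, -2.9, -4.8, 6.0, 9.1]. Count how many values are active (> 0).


ReLU(x) = max(0, x) for each element:
ReLU(9.2) = 9.2
ReLU(5.6) = 5.6
ReLU(-2.9) = 0
ReLU(-4.8) = 0
ReLU(6.0) = 6.0
ReLU(9.1) = 9.1
Active neurons (>0): 4

4


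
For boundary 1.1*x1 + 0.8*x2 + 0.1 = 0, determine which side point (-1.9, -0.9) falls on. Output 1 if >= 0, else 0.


Compute 1.1 * -1.9 + 0.8 * -0.9 + 0.1
= -2.09 + -0.72 + 0.1
= -2.71
Since -2.71 < 0, the point is on the negative side.

0


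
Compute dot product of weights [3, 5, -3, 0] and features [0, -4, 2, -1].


Element-wise products:
3 * 0 = 0
5 * -4 = -20
-3 * 2 = -6
0 * -1 = 0
Sum = 0 + -20 + -6 + 0
= -26

-26


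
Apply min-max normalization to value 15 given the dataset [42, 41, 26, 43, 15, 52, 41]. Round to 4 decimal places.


Min = 15, Max = 52
Range = 52 - 15 = 37
Scaled = (x - min) / (max - min)
= (15 - 15) / 37
= 0 / 37
= 0.0000

0.0000


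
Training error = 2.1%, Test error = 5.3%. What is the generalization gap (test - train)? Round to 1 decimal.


Generalization gap = test_error - train_error
= 5.3 - 2.1
= 3.2%
A moderate gap.

3.2


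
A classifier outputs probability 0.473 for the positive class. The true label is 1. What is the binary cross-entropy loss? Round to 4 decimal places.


For y=1: Loss = -log(p)
= -log(0.473)
= -(-0.7487)
= 0.7487

0.7487


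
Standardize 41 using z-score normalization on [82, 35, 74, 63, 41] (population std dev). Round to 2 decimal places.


Mean = (82 + 35 + 74 + 63 + 41) / 5 = 59.0
Variance = sum((x_i - mean)^2) / n = 334.0
Std = sqrt(334.0) = 18.2757
Z = (x - mean) / std
= (41 - 59.0) / 18.2757
= -18.0 / 18.2757
= -0.98

-0.98


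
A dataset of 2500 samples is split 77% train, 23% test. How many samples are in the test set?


Train samples = 2500 * 77% = 1925
Test samples = 2500 - 1925
= 575

575


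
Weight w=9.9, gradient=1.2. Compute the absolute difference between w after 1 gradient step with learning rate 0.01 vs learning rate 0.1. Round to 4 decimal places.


With lr=0.01: w_new = 9.9 - 0.01 * 1.2 = 9.888
With lr=0.1: w_new = 9.9 - 0.1 * 1.2 = 9.78
Absolute difference = |9.888 - 9.78|
= 0.1080

0.1080


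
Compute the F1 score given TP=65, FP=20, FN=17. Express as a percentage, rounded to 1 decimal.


Precision = TP / (TP + FP) = 65 / 85 = 0.7647
Recall = TP / (TP + FN) = 65 / 82 = 0.7927
F1 = 2 * P * R / (P + R)
= 2 * 0.7647 * 0.7927 / (0.7647 + 0.7927)
= 1.2123 / 1.5574
= 0.7784
As percentage: 77.8%

77.8


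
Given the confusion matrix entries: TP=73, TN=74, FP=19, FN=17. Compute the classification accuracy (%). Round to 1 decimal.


Accuracy = (TP + TN) / (TP + TN + FP + FN) * 100
= (73 + 74) / (73 + 74 + 19 + 17)
= 147 / 183
= 0.8033
= 80.3%

80.3


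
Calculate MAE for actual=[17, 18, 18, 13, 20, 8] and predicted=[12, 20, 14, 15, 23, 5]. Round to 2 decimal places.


Absolute errors: [5, 2, 4, 2, 3, 3]
Sum of absolute errors = 19
MAE = 19 / 6 = 3.17

3.17


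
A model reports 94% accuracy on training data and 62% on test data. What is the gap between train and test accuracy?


Gap = train_accuracy - test_accuracy
= 94 - 62
= 32%
This large gap strongly indicates overfitting.

32


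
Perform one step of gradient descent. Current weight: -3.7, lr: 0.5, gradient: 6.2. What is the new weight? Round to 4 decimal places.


w_new = w_old - lr * gradient
= -3.7 - 0.5 * 6.2
= -3.7 - (3.1)
= -6.8000

-6.8000


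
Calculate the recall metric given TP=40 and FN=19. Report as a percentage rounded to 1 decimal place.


Recall = TP / (TP + FN) * 100
= 40 / (40 + 19)
= 40 / 59
= 0.678
= 67.8%

67.8


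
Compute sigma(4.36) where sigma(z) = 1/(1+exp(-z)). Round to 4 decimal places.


sigmoid(z) = 1 / (1 + exp(-z))
exp(-(4.36)) = exp(-4.36) = 0.0128
1 + 0.0128 = 1.0128
1 / 1.0128 = 0.9874

0.9874


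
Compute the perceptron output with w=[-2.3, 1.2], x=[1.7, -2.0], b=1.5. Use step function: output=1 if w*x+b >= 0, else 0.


z = w . x + b
= -2.3*1.7 + 1.2*-2.0 + 1.5
= -3.91 + -2.4 + 1.5
= -6.31 + 1.5
= -4.81
Since z = -4.81 < 0, output = 0

0


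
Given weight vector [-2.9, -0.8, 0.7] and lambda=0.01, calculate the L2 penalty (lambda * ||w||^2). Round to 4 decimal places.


Squaring each weight:
(-2.9)^2 = 8.41
(-0.8)^2 = 0.64
0.7^2 = 0.49
Sum of squares = 9.54
Penalty = 0.01 * 9.54 = 0.0954

0.0954


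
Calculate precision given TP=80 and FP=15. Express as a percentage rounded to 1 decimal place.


Precision = TP / (TP + FP) * 100
= 80 / (80 + 15)
= 80 / 95
= 0.8421
= 84.2%

84.2


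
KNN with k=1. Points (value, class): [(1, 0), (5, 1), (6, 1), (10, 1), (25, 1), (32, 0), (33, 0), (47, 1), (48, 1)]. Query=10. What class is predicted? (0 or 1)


Distances from query 10:
Point 10 (class 1): distance = 0
K=1 nearest neighbors: classes = [1]
Votes for class 1: 1 / 1
Majority vote => class 1

1


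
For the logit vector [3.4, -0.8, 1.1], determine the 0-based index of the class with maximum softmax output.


Softmax is a monotonic transformation, so it preserves the argmax.
We need to find the index of the maximum logit.
Index 0: 3.4
Index 1: -0.8
Index 2: 1.1
Maximum logit = 3.4 at index 0

0


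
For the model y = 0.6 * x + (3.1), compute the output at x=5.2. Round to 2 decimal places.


y = 0.6 * 5.2 + (3.1)
= 3.12 + (3.1)
= 6.22

6.22


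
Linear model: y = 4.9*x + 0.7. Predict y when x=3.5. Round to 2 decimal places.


y = 4.9 * 3.5 + (0.7)
= 17.15 + (0.7)
= 17.85

17.85


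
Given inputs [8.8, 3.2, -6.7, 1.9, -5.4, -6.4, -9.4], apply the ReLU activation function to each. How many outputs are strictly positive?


ReLU(x) = max(0, x) for each element:
ReLU(8.8) = 8.8
ReLU(3.2) = 3.2
ReLU(-6.7) = 0
ReLU(1.9) = 1.9
ReLU(-5.4) = 0
ReLU(-6.4) = 0
ReLU(-9.4) = 0
Active neurons (>0): 3

3


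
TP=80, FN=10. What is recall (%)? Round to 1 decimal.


Recall = TP / (TP + FN) * 100
= 80 / (80 + 10)
= 80 / 90
= 0.8889
= 88.9%

88.9


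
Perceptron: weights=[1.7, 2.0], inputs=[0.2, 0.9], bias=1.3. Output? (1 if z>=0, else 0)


z = w . x + b
= 1.7*0.2 + 2.0*0.9 + 1.3
= 0.34 + 1.8 + 1.3
= 2.14 + 1.3
= 3.44
Since z = 3.44 >= 0, output = 1

1


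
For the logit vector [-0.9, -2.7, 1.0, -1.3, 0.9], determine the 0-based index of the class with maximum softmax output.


Softmax is a monotonic transformation, so it preserves the argmax.
We need to find the index of the maximum logit.
Index 0: -0.9
Index 1: -2.7
Index 2: 1.0
Index 3: -1.3
Index 4: 0.9
Maximum logit = 1.0 at index 2

2


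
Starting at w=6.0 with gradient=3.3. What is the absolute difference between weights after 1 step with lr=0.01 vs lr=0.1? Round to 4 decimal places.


With lr=0.01: w_new = 6.0 - 0.01 * 3.3 = 5.967
With lr=0.1: w_new = 6.0 - 0.1 * 3.3 = 5.67
Absolute difference = |5.967 - 5.67|
= 0.2970

0.2970


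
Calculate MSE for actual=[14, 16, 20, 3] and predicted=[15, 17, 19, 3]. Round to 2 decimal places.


Differences: [-1, -1, 1, 0]
Squared errors: [1, 1, 1, 0]
Sum of squared errors = 3
MSE = 3 / 4 = 0.75

0.75


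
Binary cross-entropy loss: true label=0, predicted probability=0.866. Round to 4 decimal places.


For y=0: Loss = -log(1-p)
= -log(1 - 0.866)
= -log(0.134)
= -(-2.0099)
= 2.0099

2.0099


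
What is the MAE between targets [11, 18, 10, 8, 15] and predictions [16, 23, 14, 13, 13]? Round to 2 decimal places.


Absolute errors: [5, 5, 4, 5, 2]
Sum of absolute errors = 21
MAE = 21 / 5 = 4.20

4.20


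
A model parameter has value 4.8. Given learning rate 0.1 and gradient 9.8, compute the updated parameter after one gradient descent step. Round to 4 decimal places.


w_new = w_old - lr * gradient
= 4.8 - 0.1 * 9.8
= 4.8 - (0.98)
= 3.8200

3.8200


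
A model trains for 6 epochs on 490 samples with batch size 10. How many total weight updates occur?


Iterations per epoch = 490 / 10 = 49
Total updates = iterations_per_epoch * epochs
= 49 * 6
= 294

294


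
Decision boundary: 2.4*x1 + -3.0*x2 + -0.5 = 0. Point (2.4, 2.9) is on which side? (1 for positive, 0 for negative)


Compute 2.4 * 2.4 + -3.0 * 2.9 + -0.5
= 5.76 + -8.7 + -0.5
= -3.44
Since -3.44 < 0, the point is on the negative side.

0


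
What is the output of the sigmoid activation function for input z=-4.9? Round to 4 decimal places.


sigmoid(z) = 1 / (1 + exp(-z))
exp(-(-4.9)) = exp(4.9) = 134.2898
1 + 134.2898 = 135.2898
1 / 135.2898 = 0.0074

0.0074


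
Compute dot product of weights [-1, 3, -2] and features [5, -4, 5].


Element-wise products:
-1 * 5 = -5
3 * -4 = -12
-2 * 5 = -10
Sum = -5 + -12 + -10
= -27

-27


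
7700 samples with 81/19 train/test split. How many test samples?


Train samples = 7700 * 81% = 6237
Test samples = 7700 - 6237
= 1463

1463


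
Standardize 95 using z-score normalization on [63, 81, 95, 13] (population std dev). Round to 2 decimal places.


Mean = (63 + 81 + 95 + 13) / 4 = 63.0
Variance = sum((x_i - mean)^2) / n = 962.0
Std = sqrt(962.0) = 31.0161
Z = (x - mean) / std
= (95 - 63.0) / 31.0161
= 32.0 / 31.0161
= 1.03

1.03


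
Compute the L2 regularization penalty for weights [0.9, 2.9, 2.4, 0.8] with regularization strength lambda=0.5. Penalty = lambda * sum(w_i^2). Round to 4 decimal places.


Squaring each weight:
0.9^2 = 0.81
2.9^2 = 8.41
2.4^2 = 5.76
0.8^2 = 0.64
Sum of squares = 15.62
Penalty = 0.5 * 15.62 = 7.8100

7.8100


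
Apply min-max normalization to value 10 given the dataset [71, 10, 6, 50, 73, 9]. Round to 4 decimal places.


Min = 6, Max = 73
Range = 73 - 6 = 67
Scaled = (x - min) / (max - min)
= (10 - 6) / 67
= 4 / 67
= 0.0597

0.0597


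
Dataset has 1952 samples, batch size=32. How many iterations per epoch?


Iterations per epoch = dataset_size / batch_size
= 1952 / 32
= 61

61


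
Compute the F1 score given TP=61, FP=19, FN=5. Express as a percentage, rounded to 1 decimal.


Precision = TP / (TP + FP) = 61 / 80 = 0.7625
Recall = TP / (TP + FN) = 61 / 66 = 0.9242
F1 = 2 * P * R / (P + R)
= 2 * 0.7625 * 0.9242 / (0.7625 + 0.9242)
= 1.4095 / 1.6867
= 0.8356
As percentage: 83.6%

83.6


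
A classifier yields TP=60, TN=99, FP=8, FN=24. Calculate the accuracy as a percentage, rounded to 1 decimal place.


Accuracy = (TP + TN) / (TP + TN + FP + FN) * 100
= (60 + 99) / (60 + 99 + 8 + 24)
= 159 / 191
= 0.8325
= 83.2%

83.2


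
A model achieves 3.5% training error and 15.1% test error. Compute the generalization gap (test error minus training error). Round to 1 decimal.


Generalization gap = test_error - train_error
= 15.1 - 3.5
= 11.6%
A large gap suggests overfitting.

11.6


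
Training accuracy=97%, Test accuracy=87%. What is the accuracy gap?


Gap = train_accuracy - test_accuracy
= 97 - 87
= 10%
This moderate gap may indicate mild overfitting.

10


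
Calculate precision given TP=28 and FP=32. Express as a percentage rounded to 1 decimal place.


Precision = TP / (TP + FP) * 100
= 28 / (28 + 32)
= 28 / 60
= 0.4667
= 46.7%

46.7


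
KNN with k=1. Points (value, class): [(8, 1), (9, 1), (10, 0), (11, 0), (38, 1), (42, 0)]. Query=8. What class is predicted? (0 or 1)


Distances from query 8:
Point 8 (class 1): distance = 0
K=1 nearest neighbors: classes = [1]
Votes for class 1: 1 / 1
Majority vote => class 1

1


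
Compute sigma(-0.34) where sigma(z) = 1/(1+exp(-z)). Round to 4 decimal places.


sigmoid(z) = 1 / (1 + exp(-z))
exp(-(-0.34)) = exp(0.34) = 1.4049
1 + 1.4049 = 2.4049
1 / 2.4049 = 0.4158

0.4158


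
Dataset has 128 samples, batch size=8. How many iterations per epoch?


Iterations per epoch = dataset_size / batch_size
= 128 / 8
= 16

16


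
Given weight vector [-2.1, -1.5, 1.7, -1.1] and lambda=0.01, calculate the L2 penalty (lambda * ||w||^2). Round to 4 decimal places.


Squaring each weight:
(-2.1)^2 = 4.41
(-1.5)^2 = 2.25
1.7^2 = 2.89
(-1.1)^2 = 1.21
Sum of squares = 10.76
Penalty = 0.01 * 10.76 = 0.1076

0.1076


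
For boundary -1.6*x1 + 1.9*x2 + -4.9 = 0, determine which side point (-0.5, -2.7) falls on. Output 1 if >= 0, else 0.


Compute -1.6 * -0.5 + 1.9 * -2.7 + -4.9
= 0.8 + -5.13 + -4.9
= -9.23
Since -9.23 < 0, the point is on the negative side.

0


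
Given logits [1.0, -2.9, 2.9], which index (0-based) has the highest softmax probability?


Softmax is a monotonic transformation, so it preserves the argmax.
We need to find the index of the maximum logit.
Index 0: 1.0
Index 1: -2.9
Index 2: 2.9
Maximum logit = 2.9 at index 2

2


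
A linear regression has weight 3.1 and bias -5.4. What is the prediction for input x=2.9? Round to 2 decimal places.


y = 3.1 * 2.9 + (-5.4)
= 8.99 + (-5.4)
= 3.59

3.59


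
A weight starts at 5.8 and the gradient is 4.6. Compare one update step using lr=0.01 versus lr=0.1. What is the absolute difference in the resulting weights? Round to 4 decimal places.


With lr=0.01: w_new = 5.8 - 0.01 * 4.6 = 5.754
With lr=0.1: w_new = 5.8 - 0.1 * 4.6 = 5.34
Absolute difference = |5.754 - 5.34|
= 0.4140

0.4140


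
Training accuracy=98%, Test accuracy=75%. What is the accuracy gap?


Gap = train_accuracy - test_accuracy
= 98 - 75
= 23%
This large gap strongly indicates overfitting.

23


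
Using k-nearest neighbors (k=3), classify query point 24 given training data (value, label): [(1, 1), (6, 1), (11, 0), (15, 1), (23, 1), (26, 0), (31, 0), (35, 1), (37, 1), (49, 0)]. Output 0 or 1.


Distances from query 24:
Point 23 (class 1): distance = 1
Point 26 (class 0): distance = 2
Point 31 (class 0): distance = 7
K=3 nearest neighbors: classes = [1, 0, 0]
Votes for class 1: 1 / 3
Majority vote => class 0

0


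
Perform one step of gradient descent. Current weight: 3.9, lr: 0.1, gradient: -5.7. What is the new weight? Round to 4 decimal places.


w_new = w_old - lr * gradient
= 3.9 - 0.1 * -5.7
= 3.9 - (-0.57)
= 4.4700

4.4700


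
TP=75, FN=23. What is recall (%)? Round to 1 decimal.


Recall = TP / (TP + FN) * 100
= 75 / (75 + 23)
= 75 / 98
= 0.7653
= 76.5%

76.5


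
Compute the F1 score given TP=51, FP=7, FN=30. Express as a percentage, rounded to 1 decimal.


Precision = TP / (TP + FP) = 51 / 58 = 0.8793
Recall = TP / (TP + FN) = 51 / 81 = 0.6296
F1 = 2 * P * R / (P + R)
= 2 * 0.8793 * 0.6296 / (0.8793 + 0.6296)
= 1.1073 / 1.5089
= 0.7338
As percentage: 73.4%

73.4


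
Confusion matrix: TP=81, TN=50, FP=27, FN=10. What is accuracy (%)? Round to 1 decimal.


Accuracy = (TP + TN) / (TP + TN + FP + FN) * 100
= (81 + 50) / (81 + 50 + 27 + 10)
= 131 / 168
= 0.7798
= 78.0%

78.0


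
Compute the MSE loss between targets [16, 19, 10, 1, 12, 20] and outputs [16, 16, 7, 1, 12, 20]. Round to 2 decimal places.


Differences: [0, 3, 3, 0, 0, 0]
Squared errors: [0, 9, 9, 0, 0, 0]
Sum of squared errors = 18
MSE = 18 / 6 = 3.00

3.00


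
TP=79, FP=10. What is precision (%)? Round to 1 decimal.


Precision = TP / (TP + FP) * 100
= 79 / (79 + 10)
= 79 / 89
= 0.8876
= 88.8%

88.8


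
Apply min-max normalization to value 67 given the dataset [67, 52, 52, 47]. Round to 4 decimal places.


Min = 47, Max = 67
Range = 67 - 47 = 20
Scaled = (x - min) / (max - min)
= (67 - 47) / 20
= 20 / 20
= 1.0000

1.0000


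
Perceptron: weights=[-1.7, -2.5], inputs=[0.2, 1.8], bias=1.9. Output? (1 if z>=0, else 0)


z = w . x + b
= -1.7*0.2 + -2.5*1.8 + 1.9
= -0.34 + -4.5 + 1.9
= -4.84 + 1.9
= -2.94
Since z = -2.94 < 0, output = 0

0


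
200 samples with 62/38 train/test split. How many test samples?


Train samples = 200 * 62% = 124
Test samples = 200 - 124
= 76

76


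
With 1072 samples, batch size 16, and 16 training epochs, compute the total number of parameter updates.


Iterations per epoch = 1072 / 16 = 67
Total updates = iterations_per_epoch * epochs
= 67 * 16
= 1072

1072


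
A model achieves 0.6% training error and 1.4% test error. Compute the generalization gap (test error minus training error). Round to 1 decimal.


Generalization gap = test_error - train_error
= 1.4 - 0.6
= 0.8%
A small gap suggests good generalization.

0.8


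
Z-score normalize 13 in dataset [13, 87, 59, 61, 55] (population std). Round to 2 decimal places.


Mean = (13 + 87 + 59 + 61 + 55) / 5 = 55.0
Variance = sum((x_i - mean)^2) / n = 568.0
Std = sqrt(568.0) = 23.8328
Z = (x - mean) / std
= (13 - 55.0) / 23.8328
= -42.0 / 23.8328
= -1.76

-1.76


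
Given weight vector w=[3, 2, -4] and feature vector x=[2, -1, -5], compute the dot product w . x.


Element-wise products:
3 * 2 = 6
2 * -1 = -2
-4 * -5 = 20
Sum = 6 + -2 + 20
= 24

24


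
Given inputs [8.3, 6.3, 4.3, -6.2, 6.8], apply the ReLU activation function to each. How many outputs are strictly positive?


ReLU(x) = max(0, x) for each element:
ReLU(8.3) = 8.3
ReLU(6.3) = 6.3
ReLU(4.3) = 4.3
ReLU(-6.2) = 0
ReLU(6.8) = 6.8
Active neurons (>0): 4

4


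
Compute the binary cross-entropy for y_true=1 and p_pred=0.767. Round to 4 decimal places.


For y=1: Loss = -log(p)
= -log(0.767)
= -(-0.2653)
= 0.2653

0.2653


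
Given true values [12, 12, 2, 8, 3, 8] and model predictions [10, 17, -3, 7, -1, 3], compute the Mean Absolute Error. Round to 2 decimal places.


Absolute errors: [2, 5, 5, 1, 4, 5]
Sum of absolute errors = 22
MAE = 22 / 6 = 3.67

3.67


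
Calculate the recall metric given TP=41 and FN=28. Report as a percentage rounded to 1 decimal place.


Recall = TP / (TP + FN) * 100
= 41 / (41 + 28)
= 41 / 69
= 0.5942
= 59.4%

59.4


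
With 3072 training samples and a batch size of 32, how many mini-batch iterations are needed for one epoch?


Iterations per epoch = dataset_size / batch_size
= 3072 / 32
= 96

96


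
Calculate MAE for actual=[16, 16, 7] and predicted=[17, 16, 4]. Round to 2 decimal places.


Absolute errors: [1, 0, 3]
Sum of absolute errors = 4
MAE = 4 / 3 = 1.33

1.33


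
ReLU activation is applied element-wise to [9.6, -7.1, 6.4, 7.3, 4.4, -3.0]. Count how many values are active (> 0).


ReLU(x) = max(0, x) for each element:
ReLU(9.6) = 9.6
ReLU(-7.1) = 0
ReLU(6.4) = 6.4
ReLU(7.3) = 7.3
ReLU(4.4) = 4.4
ReLU(-3.0) = 0
Active neurons (>0): 4

4


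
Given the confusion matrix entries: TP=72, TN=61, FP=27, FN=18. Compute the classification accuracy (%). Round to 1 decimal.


Accuracy = (TP + TN) / (TP + TN + FP + FN) * 100
= (72 + 61) / (72 + 61 + 27 + 18)
= 133 / 178
= 0.7472
= 74.7%

74.7


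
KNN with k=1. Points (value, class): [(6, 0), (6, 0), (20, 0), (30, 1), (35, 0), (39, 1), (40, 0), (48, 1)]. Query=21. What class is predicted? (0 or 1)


Distances from query 21:
Point 20 (class 0): distance = 1
K=1 nearest neighbors: classes = [0]
Votes for class 1: 0 / 1
Majority vote => class 0

0


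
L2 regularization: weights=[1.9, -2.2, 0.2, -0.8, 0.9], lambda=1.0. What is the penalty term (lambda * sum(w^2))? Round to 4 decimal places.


Squaring each weight:
1.9^2 = 3.61
(-2.2)^2 = 4.84
0.2^2 = 0.04
(-0.8)^2 = 0.64
0.9^2 = 0.81
Sum of squares = 9.94
Penalty = 1.0 * 9.94 = 9.9400

9.9400


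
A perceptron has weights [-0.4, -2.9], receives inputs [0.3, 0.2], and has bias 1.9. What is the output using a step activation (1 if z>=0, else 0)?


z = w . x + b
= -0.4*0.3 + -2.9*0.2 + 1.9
= -0.12 + -0.58 + 1.9
= -0.7 + 1.9
= 1.2
Since z = 1.2 >= 0, output = 1

1


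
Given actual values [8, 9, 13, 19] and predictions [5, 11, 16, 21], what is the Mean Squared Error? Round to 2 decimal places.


Differences: [3, -2, -3, -2]
Squared errors: [9, 4, 9, 4]
Sum of squared errors = 26
MSE = 26 / 4 = 6.50

6.50


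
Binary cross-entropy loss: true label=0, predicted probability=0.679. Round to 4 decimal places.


For y=0: Loss = -log(1-p)
= -log(1 - 0.679)
= -log(0.321)
= -(-1.1363)
= 1.1363

1.1363


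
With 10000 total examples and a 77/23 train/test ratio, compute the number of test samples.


Train samples = 10000 * 77% = 7700
Test samples = 10000 - 7700
= 2300

2300


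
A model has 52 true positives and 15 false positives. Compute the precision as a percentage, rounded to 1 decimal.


Precision = TP / (TP + FP) * 100
= 52 / (52 + 15)
= 52 / 67
= 0.7761
= 77.6%

77.6


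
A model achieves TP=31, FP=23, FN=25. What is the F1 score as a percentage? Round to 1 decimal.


Precision = TP / (TP + FP) = 31 / 54 = 0.5741
Recall = TP / (TP + FN) = 31 / 56 = 0.5536
F1 = 2 * P * R / (P + R)
= 2 * 0.5741 * 0.5536 / (0.5741 + 0.5536)
= 0.6356 / 1.1276
= 0.5636
As percentage: 56.4%

56.4


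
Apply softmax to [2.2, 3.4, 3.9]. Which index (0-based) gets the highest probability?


Softmax is a monotonic transformation, so it preserves the argmax.
We need to find the index of the maximum logit.
Index 0: 2.2
Index 1: 3.4
Index 2: 3.9
Maximum logit = 3.9 at index 2

2


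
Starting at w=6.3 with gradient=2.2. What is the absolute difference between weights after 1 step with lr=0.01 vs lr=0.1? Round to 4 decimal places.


With lr=0.01: w_new = 6.3 - 0.01 * 2.2 = 6.278
With lr=0.1: w_new = 6.3 - 0.1 * 2.2 = 6.08
Absolute difference = |6.278 - 6.08|
= 0.1980

0.1980


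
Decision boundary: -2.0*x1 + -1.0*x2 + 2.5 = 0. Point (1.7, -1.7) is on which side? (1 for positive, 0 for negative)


Compute -2.0 * 1.7 + -1.0 * -1.7 + 2.5
= -3.4 + 1.7 + 2.5
= 0.8
Since 0.8 >= 0, the point is on the positive side.

1


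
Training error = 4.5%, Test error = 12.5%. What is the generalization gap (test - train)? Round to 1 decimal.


Generalization gap = test_error - train_error
= 12.5 - 4.5
= 8.0%
A moderate gap.

8.0


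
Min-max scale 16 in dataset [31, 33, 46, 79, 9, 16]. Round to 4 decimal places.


Min = 9, Max = 79
Range = 79 - 9 = 70
Scaled = (x - min) / (max - min)
= (16 - 9) / 70
= 7 / 70
= 0.1000

0.1000


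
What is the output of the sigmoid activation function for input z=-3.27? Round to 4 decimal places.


sigmoid(z) = 1 / (1 + exp(-z))
exp(-(-3.27)) = exp(3.27) = 26.3113
1 + 26.3113 = 27.3113
1 / 27.3113 = 0.0366

0.0366


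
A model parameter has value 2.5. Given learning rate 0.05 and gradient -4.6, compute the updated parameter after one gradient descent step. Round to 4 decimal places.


w_new = w_old - lr * gradient
= 2.5 - 0.05 * -4.6
= 2.5 - (-0.23)
= 2.7300

2.7300


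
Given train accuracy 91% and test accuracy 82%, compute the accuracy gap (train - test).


Gap = train_accuracy - test_accuracy
= 91 - 82
= 9%
This moderate gap may indicate mild overfitting.

9


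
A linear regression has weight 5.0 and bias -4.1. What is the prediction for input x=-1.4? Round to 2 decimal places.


y = 5.0 * -1.4 + (-4.1)
= -7.0 + (-4.1)
= -11.10

-11.10


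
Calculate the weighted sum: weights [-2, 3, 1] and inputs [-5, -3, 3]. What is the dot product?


Element-wise products:
-2 * -5 = 10
3 * -3 = -9
1 * 3 = 3
Sum = 10 + -9 + 3
= 4

4


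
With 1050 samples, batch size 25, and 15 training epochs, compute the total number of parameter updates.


Iterations per epoch = 1050 / 25 = 42
Total updates = iterations_per_epoch * epochs
= 42 * 15
= 630

630


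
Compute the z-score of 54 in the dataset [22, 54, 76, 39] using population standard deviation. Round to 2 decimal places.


Mean = (22 + 54 + 76 + 39) / 4 = 47.75
Variance = sum((x_i - mean)^2) / n = 394.1875
Std = sqrt(394.1875) = 19.8542
Z = (x - mean) / std
= (54 - 47.75) / 19.8542
= 6.25 / 19.8542
= 0.31

0.31


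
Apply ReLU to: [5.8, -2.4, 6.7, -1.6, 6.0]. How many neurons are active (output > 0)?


ReLU(x) = max(0, x) for each element:
ReLU(5.8) = 5.8
ReLU(-2.4) = 0
ReLU(6.7) = 6.7
ReLU(-1.6) = 0
ReLU(6.0) = 6.0
Active neurons (>0): 3

3


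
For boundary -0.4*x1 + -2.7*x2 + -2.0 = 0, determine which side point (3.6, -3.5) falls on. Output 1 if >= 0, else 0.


Compute -0.4 * 3.6 + -2.7 * -3.5 + -2.0
= -1.44 + 9.45 + -2.0
= 6.01
Since 6.01 >= 0, the point is on the positive side.

1


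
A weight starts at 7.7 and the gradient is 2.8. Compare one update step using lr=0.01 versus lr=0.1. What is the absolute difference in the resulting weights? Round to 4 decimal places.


With lr=0.01: w_new = 7.7 - 0.01 * 2.8 = 7.672
With lr=0.1: w_new = 7.7 - 0.1 * 2.8 = 7.42
Absolute difference = |7.672 - 7.42|
= 0.2520

0.2520


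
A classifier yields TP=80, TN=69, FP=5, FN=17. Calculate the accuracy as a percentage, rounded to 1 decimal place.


Accuracy = (TP + TN) / (TP + TN + FP + FN) * 100
= (80 + 69) / (80 + 69 + 5 + 17)
= 149 / 171
= 0.8713
= 87.1%

87.1


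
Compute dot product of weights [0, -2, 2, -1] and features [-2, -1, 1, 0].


Element-wise products:
0 * -2 = 0
-2 * -1 = 2
2 * 1 = 2
-1 * 0 = 0
Sum = 0 + 2 + 2 + 0
= 4

4


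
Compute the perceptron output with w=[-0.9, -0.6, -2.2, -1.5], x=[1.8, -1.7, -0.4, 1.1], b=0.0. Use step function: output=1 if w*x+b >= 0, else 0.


z = w . x + b
= -0.9*1.8 + -0.6*-1.7 + -2.2*-0.4 + -1.5*1.1 + 0.0
= -1.62 + 1.02 + 0.88 + -1.65 + 0.0
= -1.37 + 0.0
= -1.37
Since z = -1.37 < 0, output = 0

0


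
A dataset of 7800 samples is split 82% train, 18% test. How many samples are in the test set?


Train samples = 7800 * 82% = 6396
Test samples = 7800 - 6396
= 1404

1404


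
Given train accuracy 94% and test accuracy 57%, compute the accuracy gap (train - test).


Gap = train_accuracy - test_accuracy
= 94 - 57
= 37%
This large gap strongly indicates overfitting.

37


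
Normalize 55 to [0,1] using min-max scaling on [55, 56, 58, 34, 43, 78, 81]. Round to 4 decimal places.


Min = 34, Max = 81
Range = 81 - 34 = 47
Scaled = (x - min) / (max - min)
= (55 - 34) / 47
= 21 / 47
= 0.4468

0.4468


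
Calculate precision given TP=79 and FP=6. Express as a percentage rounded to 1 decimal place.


Precision = TP / (TP + FP) * 100
= 79 / (79 + 6)
= 79 / 85
= 0.9294
= 92.9%

92.9


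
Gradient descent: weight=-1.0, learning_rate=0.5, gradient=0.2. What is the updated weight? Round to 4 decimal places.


w_new = w_old - lr * gradient
= -1.0 - 0.5 * 0.2
= -1.0 - (0.1)
= -1.1000

-1.1000


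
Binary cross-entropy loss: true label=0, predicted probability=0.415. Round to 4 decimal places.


For y=0: Loss = -log(1-p)
= -log(1 - 0.415)
= -log(0.585)
= -(-0.5361)
= 0.5361

0.5361


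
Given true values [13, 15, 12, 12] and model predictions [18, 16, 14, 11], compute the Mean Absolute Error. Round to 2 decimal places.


Absolute errors: [5, 1, 2, 1]
Sum of absolute errors = 9
MAE = 9 / 4 = 2.25

2.25


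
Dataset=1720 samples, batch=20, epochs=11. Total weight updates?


Iterations per epoch = 1720 / 20 = 86
Total updates = iterations_per_epoch * epochs
= 86 * 11
= 946

946


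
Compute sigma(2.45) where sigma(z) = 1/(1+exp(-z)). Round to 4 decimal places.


sigmoid(z) = 1 / (1 + exp(-z))
exp(-(2.45)) = exp(-2.45) = 0.0863
1 + 0.0863 = 1.0863
1 / 1.0863 = 0.9206

0.9206


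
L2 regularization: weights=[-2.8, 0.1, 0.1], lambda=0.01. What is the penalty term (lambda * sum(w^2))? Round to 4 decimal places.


Squaring each weight:
(-2.8)^2 = 7.84
0.1^2 = 0.01
0.1^2 = 0.01
Sum of squares = 7.86
Penalty = 0.01 * 7.86 = 0.0786

0.0786


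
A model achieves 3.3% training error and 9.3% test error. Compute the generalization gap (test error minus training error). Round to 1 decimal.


Generalization gap = test_error - train_error
= 9.3 - 3.3
= 6.0%
A moderate gap.

6.0


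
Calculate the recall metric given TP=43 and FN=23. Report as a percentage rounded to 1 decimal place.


Recall = TP / (TP + FN) * 100
= 43 / (43 + 23)
= 43 / 66
= 0.6515
= 65.2%

65.2


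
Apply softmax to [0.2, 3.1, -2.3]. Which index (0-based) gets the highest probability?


Softmax is a monotonic transformation, so it preserves the argmax.
We need to find the index of the maximum logit.
Index 0: 0.2
Index 1: 3.1
Index 2: -2.3
Maximum logit = 3.1 at index 1

1


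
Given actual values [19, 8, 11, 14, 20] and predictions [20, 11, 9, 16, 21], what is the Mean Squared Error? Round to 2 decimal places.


Differences: [-1, -3, 2, -2, -1]
Squared errors: [1, 9, 4, 4, 1]
Sum of squared errors = 19
MSE = 19 / 5 = 3.80

3.80


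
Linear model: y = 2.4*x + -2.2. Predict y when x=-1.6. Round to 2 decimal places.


y = 2.4 * -1.6 + (-2.2)
= -3.84 + (-2.2)
= -6.04

-6.04


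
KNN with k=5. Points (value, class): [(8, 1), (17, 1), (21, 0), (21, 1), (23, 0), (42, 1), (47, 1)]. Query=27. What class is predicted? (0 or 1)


Distances from query 27:
Point 23 (class 0): distance = 4
Point 21 (class 0): distance = 6
Point 21 (class 1): distance = 6
Point 17 (class 1): distance = 10
Point 42 (class 1): distance = 15
K=5 nearest neighbors: classes = [0, 0, 1, 1, 1]
Votes for class 1: 3 / 5
Majority vote => class 1

1


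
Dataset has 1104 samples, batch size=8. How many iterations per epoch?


Iterations per epoch = dataset_size / batch_size
= 1104 / 8
= 138

138


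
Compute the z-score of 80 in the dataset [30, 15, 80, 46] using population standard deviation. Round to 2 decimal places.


Mean = (30 + 15 + 80 + 46) / 4 = 42.75
Variance = sum((x_i - mean)^2) / n = 582.6875
Std = sqrt(582.6875) = 24.1389
Z = (x - mean) / std
= (80 - 42.75) / 24.1389
= 37.25 / 24.1389
= 1.54

1.54


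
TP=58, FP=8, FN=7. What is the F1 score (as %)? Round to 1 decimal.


Precision = TP / (TP + FP) = 58 / 66 = 0.8788
Recall = TP / (TP + FN) = 58 / 65 = 0.8923
F1 = 2 * P * R / (P + R)
= 2 * 0.8788 * 0.8923 / (0.8788 + 0.8923)
= 1.5683 / 1.7711
= 0.8855
As percentage: 88.5%

88.5


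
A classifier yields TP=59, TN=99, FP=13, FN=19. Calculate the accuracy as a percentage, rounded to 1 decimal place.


Accuracy = (TP + TN) / (TP + TN + FP + FN) * 100
= (59 + 99) / (59 + 99 + 13 + 19)
= 158 / 190
= 0.8316
= 83.2%

83.2


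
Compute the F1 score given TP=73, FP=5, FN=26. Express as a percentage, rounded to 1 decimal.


Precision = TP / (TP + FP) = 73 / 78 = 0.9359
Recall = TP / (TP + FN) = 73 / 99 = 0.7374
F1 = 2 * P * R / (P + R)
= 2 * 0.9359 * 0.7374 / (0.9359 + 0.7374)
= 1.3802 / 1.6733
= 0.8249
As percentage: 82.5%

82.5


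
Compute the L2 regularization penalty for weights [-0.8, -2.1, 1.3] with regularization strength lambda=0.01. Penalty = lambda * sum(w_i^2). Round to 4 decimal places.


Squaring each weight:
(-0.8)^2 = 0.64
(-2.1)^2 = 4.41
1.3^2 = 1.69
Sum of squares = 6.74
Penalty = 0.01 * 6.74 = 0.0674

0.0674


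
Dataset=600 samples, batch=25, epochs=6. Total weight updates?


Iterations per epoch = 600 / 25 = 24
Total updates = iterations_per_epoch * epochs
= 24 * 6
= 144

144


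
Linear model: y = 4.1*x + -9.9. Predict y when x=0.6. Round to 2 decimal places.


y = 4.1 * 0.6 + (-9.9)
= 2.46 + (-9.9)
= -7.44

-7.44


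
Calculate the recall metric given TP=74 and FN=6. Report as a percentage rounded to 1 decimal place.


Recall = TP / (TP + FN) * 100
= 74 / (74 + 6)
= 74 / 80
= 0.925
= 92.5%

92.5


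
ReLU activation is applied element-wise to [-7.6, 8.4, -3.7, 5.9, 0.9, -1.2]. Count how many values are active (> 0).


ReLU(x) = max(0, x) for each element:
ReLU(-7.6) = 0
ReLU(8.4) = 8.4
ReLU(-3.7) = 0
ReLU(5.9) = 5.9
ReLU(0.9) = 0.9
ReLU(-1.2) = 0
Active neurons (>0): 3

3


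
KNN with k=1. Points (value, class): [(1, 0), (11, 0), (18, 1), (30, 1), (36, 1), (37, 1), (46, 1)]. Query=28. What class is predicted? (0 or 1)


Distances from query 28:
Point 30 (class 1): distance = 2
K=1 nearest neighbors: classes = [1]
Votes for class 1: 1 / 1
Majority vote => class 1

1


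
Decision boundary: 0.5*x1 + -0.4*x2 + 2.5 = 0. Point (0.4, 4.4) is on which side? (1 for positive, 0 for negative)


Compute 0.5 * 0.4 + -0.4 * 4.4 + 2.5
= 0.2 + -1.76 + 2.5
= 0.94
Since 0.94 >= 0, the point is on the positive side.

1


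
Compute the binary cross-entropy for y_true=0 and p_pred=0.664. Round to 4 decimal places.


For y=0: Loss = -log(1-p)
= -log(1 - 0.664)
= -log(0.336)
= -(-1.0906)
= 1.0906

1.0906
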